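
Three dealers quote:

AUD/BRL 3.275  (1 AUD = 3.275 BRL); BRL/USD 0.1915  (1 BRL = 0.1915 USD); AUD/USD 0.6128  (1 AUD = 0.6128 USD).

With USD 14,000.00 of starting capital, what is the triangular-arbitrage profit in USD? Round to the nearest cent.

Profit: USD 328.12

Profitable loop is USD → AUD → BRL → USD:
USD 14,000.00 ÷ 0.6128 = AUD 22,845.95
AUD 22,845.95 × 3.275 = BRL 74,820.50
BRL 74,820.50 × 0.1915 = USD 14,328.12
Profit = USD 14,328.12 − USD 14,000.00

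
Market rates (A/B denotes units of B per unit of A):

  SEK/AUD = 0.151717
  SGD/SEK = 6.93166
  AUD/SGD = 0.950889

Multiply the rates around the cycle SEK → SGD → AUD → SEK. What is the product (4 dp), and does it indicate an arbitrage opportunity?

Around SEK → SGD → AUD → SEK: 1 ÷ 6.93166 ÷ 0.950889 ÷ 0.151717 = 0.999997
Product ≈ 1 (deviation 0.000%, within rounding noise).

1.0000 (no arbitrage)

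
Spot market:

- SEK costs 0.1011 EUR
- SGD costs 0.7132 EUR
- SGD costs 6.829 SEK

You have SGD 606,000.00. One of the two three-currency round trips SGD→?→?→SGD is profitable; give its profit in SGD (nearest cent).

Profit: SGD 20,001.96

Profitable loop is SGD → EUR → SEK → SGD:
SGD 606,000.00 × 0.7132 = EUR 432,199.20
EUR 432,199.20 ÷ 0.1011 = SEK 4,274,967.36
SEK 4,274,967.36 ÷ 6.829 = SGD 626,001.96
Profit = SGD 626,001.96 − SGD 606,000.00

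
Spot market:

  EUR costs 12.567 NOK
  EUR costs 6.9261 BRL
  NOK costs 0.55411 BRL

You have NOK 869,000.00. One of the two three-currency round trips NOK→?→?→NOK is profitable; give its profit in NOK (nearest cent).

Profitable loop is NOK → BRL → EUR → NOK:
NOK 869,000.00 × 0.55411 = BRL 481,521.59
BRL 481,521.59 ÷ 6.9261 = EUR 69,522.76
EUR 69,522.76 × 12.567 = NOK 873,692.53
Profit = NOK 873,692.53 − NOK 869,000.00

Profit: NOK 4,692.53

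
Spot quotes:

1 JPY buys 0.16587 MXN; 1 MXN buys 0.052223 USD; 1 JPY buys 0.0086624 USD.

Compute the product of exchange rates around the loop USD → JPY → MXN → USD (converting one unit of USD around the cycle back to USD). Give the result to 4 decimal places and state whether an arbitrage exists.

1.0000 (no arbitrage)

Around USD → JPY → MXN → USD: 1 ÷ 0.0086624 × 0.16587 × 0.052223 = 0.999980
Product ≈ 1 (deviation 0.002%, within rounding noise).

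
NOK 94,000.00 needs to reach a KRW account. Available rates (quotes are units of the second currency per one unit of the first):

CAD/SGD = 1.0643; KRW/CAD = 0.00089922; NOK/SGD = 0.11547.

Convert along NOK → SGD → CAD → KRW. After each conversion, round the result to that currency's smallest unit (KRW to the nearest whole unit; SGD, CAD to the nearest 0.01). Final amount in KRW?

KRW 11,341,407

NOK 94,000.00 × 0.11547 = SGD 10,854.18
SGD 10,854.18 ÷ 1.0643 = CAD 10,198.42
CAD 10,198.42 ÷ 0.00089922 = KRW 11,341,407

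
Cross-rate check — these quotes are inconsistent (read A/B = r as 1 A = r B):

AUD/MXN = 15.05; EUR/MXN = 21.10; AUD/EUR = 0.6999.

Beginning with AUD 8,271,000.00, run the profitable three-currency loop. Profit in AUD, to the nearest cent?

Profit: AUD 158,000.35

Profitable loop is AUD → MXN → EUR → AUD:
AUD 8,271,000.00 × 15.05 = MXN 124,478,550.00
MXN 124,478,550.00 ÷ 21.10 = EUR 5,899,457.35
EUR 5,899,457.35 ÷ 0.6999 = AUD 8,429,000.35
Profit = AUD 8,429,000.35 − AUD 8,271,000.00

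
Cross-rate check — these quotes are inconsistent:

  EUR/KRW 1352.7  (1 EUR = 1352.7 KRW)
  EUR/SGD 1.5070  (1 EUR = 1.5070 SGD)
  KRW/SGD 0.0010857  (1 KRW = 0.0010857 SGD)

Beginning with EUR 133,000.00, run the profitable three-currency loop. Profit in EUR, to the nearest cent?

Profitable loop is EUR → SGD → KRW → EUR:
EUR 133,000.00 × 1.5070 = SGD 200,431.00
SGD 200,431.00 ÷ 0.0010857 = KRW 184,609,929
KRW 184,609,929 ÷ 1352.7 = EUR 136,475.15
Profit = EUR 136,475.15 − EUR 133,000.00

Profit: EUR 3,475.15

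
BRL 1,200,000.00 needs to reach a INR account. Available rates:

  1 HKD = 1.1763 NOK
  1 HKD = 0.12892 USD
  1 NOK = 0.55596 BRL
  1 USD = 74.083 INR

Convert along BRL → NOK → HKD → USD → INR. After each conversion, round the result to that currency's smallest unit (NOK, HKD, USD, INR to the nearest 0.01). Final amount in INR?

BRL 1,200,000.00 ÷ 0.55596 = NOK 2,158,428.66
NOK 2,158,428.66 ÷ 1.1763 = HKD 1,834,930.43
HKD 1,834,930.43 × 0.12892 = USD 236,559.23
USD 236,559.23 × 74.083 = INR 17,525,017.44

INR 17,525,017.44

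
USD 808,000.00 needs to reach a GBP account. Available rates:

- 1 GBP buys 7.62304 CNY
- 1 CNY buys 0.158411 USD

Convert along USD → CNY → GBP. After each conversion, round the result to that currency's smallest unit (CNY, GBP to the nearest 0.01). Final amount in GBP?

GBP 669,110.47

USD 808,000.00 ÷ 0.158411 = CNY 5,100,655.89
CNY 5,100,655.89 ÷ 7.62304 = GBP 669,110.47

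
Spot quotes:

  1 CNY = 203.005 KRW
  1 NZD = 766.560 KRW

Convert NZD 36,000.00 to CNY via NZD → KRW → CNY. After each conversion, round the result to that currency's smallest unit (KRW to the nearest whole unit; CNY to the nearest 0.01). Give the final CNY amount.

CNY 135,938.33

NZD 36,000.00 × 766.560 = KRW 27,596,160
KRW 27,596,160 ÷ 203.005 = CNY 135,938.33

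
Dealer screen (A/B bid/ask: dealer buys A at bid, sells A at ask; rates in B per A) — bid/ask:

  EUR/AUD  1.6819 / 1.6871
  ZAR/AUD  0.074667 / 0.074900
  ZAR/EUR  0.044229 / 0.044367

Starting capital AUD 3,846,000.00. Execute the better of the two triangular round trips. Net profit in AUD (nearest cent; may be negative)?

Best loop AUD → EUR → ZAR → AUD:
AUD 3,846,000.00 ÷ 1.6871 (buy EUR at ask) = EUR 2,279,651.47
EUR 2,279,651.47 ÷ 0.044367 (buy ZAR at ask) = ZAR 51,381,690.74
ZAR 51,381,690.74 × 0.074667 (sell ZAR at bid) = AUD 3,836,516.70

Net result: AUD -9,483.30 (no profitable arbitrage after spreads)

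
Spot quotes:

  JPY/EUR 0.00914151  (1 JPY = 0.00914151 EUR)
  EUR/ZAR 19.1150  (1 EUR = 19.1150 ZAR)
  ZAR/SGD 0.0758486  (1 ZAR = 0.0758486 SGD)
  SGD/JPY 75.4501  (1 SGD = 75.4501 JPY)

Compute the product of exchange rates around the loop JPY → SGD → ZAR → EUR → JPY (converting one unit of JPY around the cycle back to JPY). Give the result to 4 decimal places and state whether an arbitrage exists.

Around JPY → SGD → ZAR → EUR → JPY: 1 ÷ 75.4501 ÷ 0.0758486 ÷ 19.1150 ÷ 0.00914151 = 1.000001
Product ≈ 1 (deviation 0.000%, within rounding noise).

1.0000 (no arbitrage)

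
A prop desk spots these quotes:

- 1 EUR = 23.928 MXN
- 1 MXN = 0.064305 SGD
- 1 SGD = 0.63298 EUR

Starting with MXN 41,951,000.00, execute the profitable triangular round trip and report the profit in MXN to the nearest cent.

Profitable loop is MXN → EUR → SGD → MXN:
MXN 41,951,000.00 ÷ 23.928 = EUR 1,753,217.99
EUR 1,753,217.99 ÷ 0.63298 = SGD 2,769,784.18
SGD 2,769,784.18 ÷ 0.064305 = MXN 43,072,609.83
Profit = MXN 43,072,609.83 − MXN 41,951,000.00

Profit: MXN 1,121,609.83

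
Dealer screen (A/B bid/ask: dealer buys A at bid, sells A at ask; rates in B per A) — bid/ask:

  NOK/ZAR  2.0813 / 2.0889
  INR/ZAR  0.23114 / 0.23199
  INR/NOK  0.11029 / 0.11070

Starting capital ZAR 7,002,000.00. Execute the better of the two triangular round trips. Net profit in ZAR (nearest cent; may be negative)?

Best loop ZAR → NOK → INR → ZAR:
ZAR 7,002,000.00 ÷ 2.0889 (buy NOK at ask) = NOK 3,352,003.45
NOK 3,352,003.45 ÷ 0.11070 (buy INR at ask) = INR 30,280,067.27
INR 30,280,067.27 × 0.23114 (sell INR at bid) = ZAR 6,998,934.75

Net result: ZAR -3,065.25 (no profitable arbitrage after spreads)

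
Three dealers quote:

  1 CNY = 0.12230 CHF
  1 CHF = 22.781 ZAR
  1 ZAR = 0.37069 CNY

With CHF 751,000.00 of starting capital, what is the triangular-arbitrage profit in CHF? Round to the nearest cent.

Profit: CHF 24,621.87

Profitable loop is CHF → ZAR → CNY → CHF:
CHF 751,000.00 × 22.781 = ZAR 17,108,531.00
ZAR 17,108,531.00 × 0.37069 = CNY 6,341,961.36
CNY 6,341,961.36 × 0.12230 = CHF 775,621.87
Profit = CHF 775,621.87 − CHF 751,000.00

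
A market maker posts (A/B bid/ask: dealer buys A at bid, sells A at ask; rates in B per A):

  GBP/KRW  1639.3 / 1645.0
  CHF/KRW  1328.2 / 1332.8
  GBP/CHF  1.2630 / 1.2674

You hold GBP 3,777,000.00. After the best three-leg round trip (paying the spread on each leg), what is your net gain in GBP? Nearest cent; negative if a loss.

Net profit: GBP 74,659.69

Best loop GBP → CHF → KRW → GBP:
GBP 3,777,000.00 × 1.2630 (sell GBP at bid) = CHF 4,770,351.00
CHF 4,770,351.00 × 1328.2 (sell CHF at bid) = KRW 6,335,980,198
KRW 6,335,980,198 ÷ 1645.0 (buy GBP at ask) = GBP 3,851,659.69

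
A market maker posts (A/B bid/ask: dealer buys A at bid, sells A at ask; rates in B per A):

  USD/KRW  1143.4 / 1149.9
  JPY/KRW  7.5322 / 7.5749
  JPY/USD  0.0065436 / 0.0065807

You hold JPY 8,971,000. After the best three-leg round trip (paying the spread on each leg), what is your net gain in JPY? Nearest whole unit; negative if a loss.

Net result: JPY -41,430 (no profitable arbitrage after spreads)

Best loop JPY → KRW → USD → JPY:
JPY 8,971,000 × 7.5322 (sell JPY at bid) = KRW 67,571,366
KRW 67,571,366 ÷ 1149.9 (buy USD at ask) = USD 58,762.82
USD 58,762.82 ÷ 0.0065807 (buy JPY at ask) = JPY 8,929,570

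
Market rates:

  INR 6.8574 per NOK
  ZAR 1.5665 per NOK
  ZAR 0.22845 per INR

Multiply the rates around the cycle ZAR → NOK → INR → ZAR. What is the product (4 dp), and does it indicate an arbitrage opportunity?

1.0000 (no arbitrage)

Around ZAR → NOK → INR → ZAR: 1 ÷ 1.5665 × 6.8574 × 0.22845 = 1.000047
Product ≈ 1 (deviation 0.005%, within rounding noise).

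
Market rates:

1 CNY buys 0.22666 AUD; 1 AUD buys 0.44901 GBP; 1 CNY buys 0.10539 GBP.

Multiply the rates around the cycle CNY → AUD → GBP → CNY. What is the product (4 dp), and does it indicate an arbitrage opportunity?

Around CNY → AUD → GBP → CNY: 1 × 0.22666 × 0.44901 ÷ 0.10539 = 0.965676
Product < 1; profitable direction is CNY → GBP → AUD → CNY.

0.9657 (arbitrage exists)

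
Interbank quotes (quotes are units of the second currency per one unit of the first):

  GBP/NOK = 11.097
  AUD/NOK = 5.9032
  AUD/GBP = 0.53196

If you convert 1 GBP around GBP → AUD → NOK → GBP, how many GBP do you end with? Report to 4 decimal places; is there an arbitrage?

1.0000 (no arbitrage)

Around GBP → AUD → NOK → GBP: 1 ÷ 0.53196 × 5.9032 ÷ 11.097 = 1.000007
Product ≈ 1 (deviation 0.001%, within rounding noise).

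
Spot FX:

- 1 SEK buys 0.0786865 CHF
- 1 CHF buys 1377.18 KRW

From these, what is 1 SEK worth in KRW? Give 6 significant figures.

1 SEK × 0.0786865 = 0.0786865 CHF
0.0786865 CHF × 1377.18 = 108.365 KRW

SEK/KRW = 108.365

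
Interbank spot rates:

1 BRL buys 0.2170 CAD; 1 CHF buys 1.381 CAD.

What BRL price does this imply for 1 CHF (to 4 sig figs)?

1 CHF × 1.381 = 1.381 CAD
1.381 CAD ÷ 0.2170 = 6.36406 BRL

CHF/BRL = 6.364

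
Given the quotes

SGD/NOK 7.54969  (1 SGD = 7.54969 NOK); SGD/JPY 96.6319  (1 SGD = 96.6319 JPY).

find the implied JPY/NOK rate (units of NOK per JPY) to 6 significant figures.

1 JPY ÷ 96.6319 = 0.0103485 SGD
0.0103485 SGD × 7.54969 = 0.0781283 NOK

JPY/NOK = 0.0781283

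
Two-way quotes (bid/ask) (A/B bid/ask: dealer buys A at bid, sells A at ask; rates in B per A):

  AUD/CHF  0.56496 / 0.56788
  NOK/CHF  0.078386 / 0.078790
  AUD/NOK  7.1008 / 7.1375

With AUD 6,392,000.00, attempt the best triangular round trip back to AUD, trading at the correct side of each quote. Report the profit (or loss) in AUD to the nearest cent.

Net profit: AUD 29,511.21

Best loop AUD → CHF → NOK → AUD:
AUD 6,392,000.00 × 0.56496 (sell AUD at bid) = CHF 3,611,224.32
CHF 3,611,224.32 ÷ 0.078790 (buy NOK at ask) = NOK 45,833,536.24
NOK 45,833,536.24 ÷ 7.1375 (buy AUD at ask) = AUD 6,421,511.21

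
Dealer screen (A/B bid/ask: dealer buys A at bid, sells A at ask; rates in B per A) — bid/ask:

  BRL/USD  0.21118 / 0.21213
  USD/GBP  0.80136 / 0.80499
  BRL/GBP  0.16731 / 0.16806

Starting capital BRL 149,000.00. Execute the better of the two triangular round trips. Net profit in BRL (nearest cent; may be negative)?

Net profit: BRL 1,038.38

Best loop BRL → USD → GBP → BRL:
BRL 149,000.00 × 0.21118 (sell BRL at bid) = USD 31,465.82
USD 31,465.82 × 0.80136 (sell USD at bid) = GBP 25,215.45
GBP 25,215.45 ÷ 0.16806 (buy BRL at ask) = BRL 150,038.38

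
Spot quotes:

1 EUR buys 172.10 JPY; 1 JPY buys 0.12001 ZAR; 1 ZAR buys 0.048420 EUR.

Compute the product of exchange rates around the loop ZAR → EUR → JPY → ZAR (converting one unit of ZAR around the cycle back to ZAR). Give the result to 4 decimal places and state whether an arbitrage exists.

Around ZAR → EUR → JPY → ZAR: 1 × 0.048420 × 172.10 × 0.12001 = 1.000053
Product ≈ 1 (deviation 0.005%, within rounding noise).

1.0001 (no arbitrage)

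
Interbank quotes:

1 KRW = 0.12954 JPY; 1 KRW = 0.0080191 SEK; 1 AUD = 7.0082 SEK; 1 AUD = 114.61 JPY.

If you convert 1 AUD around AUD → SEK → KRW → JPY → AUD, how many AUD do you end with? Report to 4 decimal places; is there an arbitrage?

0.9878 (arbitrage exists)

Around AUD → SEK → KRW → JPY → AUD: 1 × 7.0082 ÷ 0.0080191 × 0.12954 ÷ 114.61 = 0.987785
Product < 1; profitable direction is AUD → JPY → KRW → SEK → AUD.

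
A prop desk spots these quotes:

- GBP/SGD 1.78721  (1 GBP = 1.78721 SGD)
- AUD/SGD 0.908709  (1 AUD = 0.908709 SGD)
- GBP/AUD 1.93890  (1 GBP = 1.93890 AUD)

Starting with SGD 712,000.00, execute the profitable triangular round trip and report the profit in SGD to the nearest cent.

Profit: SGD 10,229.69

Profitable loop is SGD → AUD → GBP → SGD:
SGD 712,000.00 ÷ 0.908709 = AUD 783,529.16
AUD 783,529.16 ÷ 1.93890 = GBP 404,110.15
GBP 404,110.15 × 1.78721 = SGD 722,229.69
Profit = SGD 722,229.69 − SGD 712,000.00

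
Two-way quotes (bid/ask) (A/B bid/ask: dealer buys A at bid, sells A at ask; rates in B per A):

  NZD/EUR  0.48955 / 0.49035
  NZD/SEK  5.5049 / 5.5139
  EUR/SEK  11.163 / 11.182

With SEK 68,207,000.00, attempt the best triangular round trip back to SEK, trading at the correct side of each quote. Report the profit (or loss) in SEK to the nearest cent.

Net profit: SEK 271,259.69

Best loop SEK → EUR → NZD → SEK:
SEK 68,207,000.00 ÷ 11.182 (buy EUR at ask) = EUR 6,099,713.83
EUR 6,099,713.83 ÷ 0.49035 (buy NZD at ask) = NZD 12,439,510.20
NZD 12,439,510.20 × 5.5049 (sell NZD at bid) = SEK 68,478,259.69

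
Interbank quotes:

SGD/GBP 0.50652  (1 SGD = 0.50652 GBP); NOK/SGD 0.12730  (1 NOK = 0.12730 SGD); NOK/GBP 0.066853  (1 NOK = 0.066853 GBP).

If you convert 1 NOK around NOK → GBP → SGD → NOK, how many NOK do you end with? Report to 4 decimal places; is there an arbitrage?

1.0368 (arbitrage exists)

Around NOK → GBP → SGD → NOK: 1 × 0.066853 ÷ 0.50652 ÷ 0.12730 = 1.036802
Product > 1; profitable direction is NOK → GBP → SGD → NOK.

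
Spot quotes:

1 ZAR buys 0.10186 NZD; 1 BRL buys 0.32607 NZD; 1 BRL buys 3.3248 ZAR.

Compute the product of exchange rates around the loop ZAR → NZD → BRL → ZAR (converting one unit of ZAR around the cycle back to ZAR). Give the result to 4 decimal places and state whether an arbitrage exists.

Around ZAR → NZD → BRL → ZAR: 1 × 0.10186 ÷ 0.32607 × 3.3248 = 1.038624
Product > 1; profitable direction is ZAR → NZD → BRL → ZAR.

1.0386 (arbitrage exists)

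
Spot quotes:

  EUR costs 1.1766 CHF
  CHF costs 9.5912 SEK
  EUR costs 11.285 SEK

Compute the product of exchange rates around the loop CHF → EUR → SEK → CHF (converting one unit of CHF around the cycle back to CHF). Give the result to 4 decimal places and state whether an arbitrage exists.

Around CHF → EUR → SEK → CHF: 1 ÷ 1.1766 × 11.285 ÷ 9.5912 = 0.999999
Product ≈ 1 (deviation 0.000%, within rounding noise).

1.0000 (no arbitrage)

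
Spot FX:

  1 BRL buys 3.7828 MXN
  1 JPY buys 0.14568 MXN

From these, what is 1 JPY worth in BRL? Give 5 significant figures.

JPY/BRL = 0.038511

1 JPY × 0.14568 = 0.14568 MXN
0.14568 MXN ÷ 3.7828 = 0.0385112 BRL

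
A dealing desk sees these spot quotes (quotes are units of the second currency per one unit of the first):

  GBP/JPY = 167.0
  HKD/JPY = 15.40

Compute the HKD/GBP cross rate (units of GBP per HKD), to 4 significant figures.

HKD/GBP = 0.09222

1 HKD × 15.40 = 15.4 JPY
15.4 JPY ÷ 167.0 = 0.0922156 GBP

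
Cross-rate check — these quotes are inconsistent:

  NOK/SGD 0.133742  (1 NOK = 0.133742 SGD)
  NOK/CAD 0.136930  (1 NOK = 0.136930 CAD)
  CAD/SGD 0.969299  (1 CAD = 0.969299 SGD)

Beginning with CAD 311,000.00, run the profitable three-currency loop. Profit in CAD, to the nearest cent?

Profit: CAD 2,380.40

Profitable loop is CAD → NOK → SGD → CAD:
CAD 311,000.00 ÷ 0.136930 = NOK 2,271,233.48
NOK 2,271,233.48 × 0.133742 = SGD 303,759.31
SGD 303,759.31 ÷ 0.969299 = CAD 313,380.40
Profit = CAD 313,380.40 − CAD 311,000.00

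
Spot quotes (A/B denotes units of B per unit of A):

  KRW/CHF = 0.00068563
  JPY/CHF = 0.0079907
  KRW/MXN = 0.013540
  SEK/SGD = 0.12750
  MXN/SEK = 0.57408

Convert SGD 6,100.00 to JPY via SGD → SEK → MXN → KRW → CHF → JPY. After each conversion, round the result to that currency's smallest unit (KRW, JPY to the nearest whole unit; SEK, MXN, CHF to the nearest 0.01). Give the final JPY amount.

SGD 6,100.00 ÷ 0.12750 = SEK 47,843.14
SEK 47,843.14 ÷ 0.57408 = MXN 83,338.80
MXN 83,338.80 ÷ 0.013540 = KRW 6,155,007
KRW 6,155,007 × 0.00068563 = CHF 4,220.06
CHF 4,220.06 ÷ 0.0079907 = JPY 528,121

JPY 528,121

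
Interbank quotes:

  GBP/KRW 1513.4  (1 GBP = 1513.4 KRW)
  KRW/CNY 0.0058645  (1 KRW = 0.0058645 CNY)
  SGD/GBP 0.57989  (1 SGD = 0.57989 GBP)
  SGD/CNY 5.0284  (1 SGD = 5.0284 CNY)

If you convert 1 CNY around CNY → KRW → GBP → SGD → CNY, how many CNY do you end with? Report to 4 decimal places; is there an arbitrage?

0.9770 (arbitrage exists)

Around CNY → KRW → GBP → SGD → CNY: 1 ÷ 0.0058645 ÷ 1513.4 ÷ 0.57989 × 5.0284 = 0.977011
Product < 1; profitable direction is CNY → SGD → GBP → KRW → CNY.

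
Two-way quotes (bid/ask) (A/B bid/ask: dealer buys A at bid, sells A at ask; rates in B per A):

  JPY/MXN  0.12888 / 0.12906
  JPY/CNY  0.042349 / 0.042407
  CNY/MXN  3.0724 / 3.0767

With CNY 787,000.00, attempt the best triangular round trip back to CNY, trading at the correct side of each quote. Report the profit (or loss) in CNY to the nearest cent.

Net profit: CNY 6,421.54

Best loop CNY → MXN → JPY → CNY:
CNY 787,000.00 × 3.0724 (sell CNY at bid) = MXN 2,417,978.80
MXN 2,417,978.80 ÷ 0.12906 (buy JPY at ask) = JPY 18,735,308
JPY 18,735,308 × 0.042349 (sell JPY at bid) = CNY 793,421.54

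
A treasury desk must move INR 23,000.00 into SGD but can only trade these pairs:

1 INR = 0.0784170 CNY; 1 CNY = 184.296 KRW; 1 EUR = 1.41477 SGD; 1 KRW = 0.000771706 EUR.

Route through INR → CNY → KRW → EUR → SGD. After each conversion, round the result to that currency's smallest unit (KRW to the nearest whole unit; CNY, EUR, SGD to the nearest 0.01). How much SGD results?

INR 23,000.00 × 0.0784170 = CNY 1,803.59
CNY 1,803.59 × 184.296 = KRW 332,394
KRW 332,394 × 0.000771706 = EUR 256.51
EUR 256.51 × 1.41477 = SGD 362.90

SGD 362.90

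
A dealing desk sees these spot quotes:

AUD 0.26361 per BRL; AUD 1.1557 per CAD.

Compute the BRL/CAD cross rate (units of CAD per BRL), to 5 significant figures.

BRL/CAD = 0.22810

1 BRL × 0.26361 = 0.26361 AUD
0.26361 AUD ÷ 1.1557 = 0.228096 CAD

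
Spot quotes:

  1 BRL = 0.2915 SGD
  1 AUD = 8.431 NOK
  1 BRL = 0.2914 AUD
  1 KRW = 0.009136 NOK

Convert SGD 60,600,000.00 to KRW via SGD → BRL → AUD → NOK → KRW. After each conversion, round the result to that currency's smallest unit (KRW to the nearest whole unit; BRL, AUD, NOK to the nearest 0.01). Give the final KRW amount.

SGD 60,600,000.00 ÷ 0.2915 = BRL 207,890,222.98
BRL 207,890,222.98 × 0.2914 = AUD 60,579,210.98
AUD 60,579,210.98 × 8.431 = NOK 510,743,327.77
NOK 510,743,327.77 ÷ 0.009136 = KRW 55,904,479,835

KRW 55,904,479,835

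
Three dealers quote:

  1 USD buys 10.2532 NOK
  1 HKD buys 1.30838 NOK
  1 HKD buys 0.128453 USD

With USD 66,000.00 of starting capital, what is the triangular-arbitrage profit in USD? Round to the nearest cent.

Profit: USD 437.57

Profitable loop is USD → NOK → HKD → USD:
USD 66,000.00 × 10.2532 = NOK 676,711.20
NOK 676,711.20 ÷ 1.30838 = HKD 517,213.04
HKD 517,213.04 × 0.128453 = USD 66,437.57
Profit = USD 66,437.57 − USD 66,000.00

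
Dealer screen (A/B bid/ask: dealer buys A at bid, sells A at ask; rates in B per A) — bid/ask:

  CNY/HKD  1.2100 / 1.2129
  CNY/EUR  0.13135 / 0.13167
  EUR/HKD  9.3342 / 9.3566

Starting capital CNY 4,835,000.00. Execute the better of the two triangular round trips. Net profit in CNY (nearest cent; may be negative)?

Best loop CNY → EUR → HKD → CNY:
CNY 4,835,000.00 × 0.13135 (sell CNY at bid) = EUR 635,077.25
EUR 635,077.25 × 9.3342 (sell EUR at bid) = HKD 5,927,938.07
HKD 5,927,938.07 ÷ 1.2129 (buy CNY at ask) = CNY 4,887,408.75

Net profit: CNY 52,408.75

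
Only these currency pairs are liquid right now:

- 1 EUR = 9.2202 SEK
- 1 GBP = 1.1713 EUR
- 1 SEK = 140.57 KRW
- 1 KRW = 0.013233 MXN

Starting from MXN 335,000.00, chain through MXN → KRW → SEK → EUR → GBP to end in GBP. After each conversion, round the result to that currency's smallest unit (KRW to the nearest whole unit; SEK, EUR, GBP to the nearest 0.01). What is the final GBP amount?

GBP 16,675.75

MXN 335,000.00 ÷ 0.013233 = KRW 25,315,499
KRW 25,315,499 ÷ 140.57 = SEK 180,091.76
SEK 180,091.76 ÷ 9.2202 = EUR 19,532.31
EUR 19,532.31 ÷ 1.1713 = GBP 16,675.75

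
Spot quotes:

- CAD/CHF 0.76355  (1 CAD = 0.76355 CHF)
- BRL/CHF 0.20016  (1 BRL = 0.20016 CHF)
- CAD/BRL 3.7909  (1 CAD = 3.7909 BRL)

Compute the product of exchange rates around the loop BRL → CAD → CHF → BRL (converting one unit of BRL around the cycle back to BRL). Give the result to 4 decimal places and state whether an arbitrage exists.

Around BRL → CAD → CHF → BRL: 1 ÷ 3.7909 × 0.76355 ÷ 0.20016 = 1.006278
Product > 1; profitable direction is BRL → CAD → CHF → BRL.

1.0063 (arbitrage exists)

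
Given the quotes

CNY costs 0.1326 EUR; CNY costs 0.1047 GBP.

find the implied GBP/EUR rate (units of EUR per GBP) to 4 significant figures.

1 GBP ÷ 0.1047 = 9.5511 CNY
9.5511 CNY × 0.1326 = 1.26648 EUR

GBP/EUR = 1.266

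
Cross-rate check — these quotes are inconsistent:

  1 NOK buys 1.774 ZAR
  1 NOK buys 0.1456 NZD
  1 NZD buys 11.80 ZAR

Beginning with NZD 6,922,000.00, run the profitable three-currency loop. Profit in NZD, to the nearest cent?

Profit: NZD 225,296.98

Profitable loop is NZD → NOK → ZAR → NZD:
NZD 6,922,000.00 ÷ 0.1456 = NOK 47,541,208.79
NOK 47,541,208.79 × 1.774 = ZAR 84,338,104.40
ZAR 84,338,104.40 ÷ 11.80 = NZD 7,147,296.98
Profit = NZD 7,147,296.98 − NZD 6,922,000.00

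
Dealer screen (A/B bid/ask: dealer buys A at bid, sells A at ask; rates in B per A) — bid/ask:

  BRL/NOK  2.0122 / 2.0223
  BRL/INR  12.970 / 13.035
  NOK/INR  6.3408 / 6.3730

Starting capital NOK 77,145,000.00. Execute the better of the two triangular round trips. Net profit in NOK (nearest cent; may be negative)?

Best loop NOK → BRL → INR → NOK:
NOK 77,145,000.00 ÷ 2.0223 (buy BRL at ask) = BRL 38,147,159.18
BRL 38,147,159.18 × 12.970 (sell BRL at bid) = INR 494,768,654.50
INR 494,768,654.50 ÷ 6.3730 (buy NOK at ask) = NOK 77,635,125.45

Net profit: NOK 490,125.45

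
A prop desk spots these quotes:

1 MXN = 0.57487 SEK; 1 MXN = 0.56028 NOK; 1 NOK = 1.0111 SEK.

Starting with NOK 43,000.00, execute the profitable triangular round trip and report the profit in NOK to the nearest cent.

Profit: NOK 635.39

Profitable loop is NOK → MXN → SEK → NOK:
NOK 43,000.00 ÷ 0.56028 = MXN 76,747.34
MXN 76,747.34 × 0.57487 = SEK 44,119.74
SEK 44,119.74 ÷ 1.0111 = NOK 43,635.39
Profit = NOK 43,635.39 − NOK 43,000.00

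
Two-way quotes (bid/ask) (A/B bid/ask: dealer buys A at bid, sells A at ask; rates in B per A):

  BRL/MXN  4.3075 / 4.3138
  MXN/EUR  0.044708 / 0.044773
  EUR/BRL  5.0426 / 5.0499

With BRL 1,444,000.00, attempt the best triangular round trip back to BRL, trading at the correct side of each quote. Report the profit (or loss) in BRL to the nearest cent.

Best loop BRL → EUR → MXN → BRL:
BRL 1,444,000.00 ÷ 5.0499 (buy EUR at ask) = EUR 285,946.26
EUR 285,946.26 ÷ 0.044773 (buy MXN at ask) = MXN 6,386,577.99
MXN 6,386,577.99 ÷ 4.3138 (buy BRL at ask) = BRL 1,480,499.33

Net profit: BRL 36,499.33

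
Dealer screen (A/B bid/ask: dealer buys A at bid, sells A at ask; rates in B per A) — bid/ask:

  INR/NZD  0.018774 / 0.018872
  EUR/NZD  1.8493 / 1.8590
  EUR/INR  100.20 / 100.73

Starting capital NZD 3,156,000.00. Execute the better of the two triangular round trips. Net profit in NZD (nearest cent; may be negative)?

Net profit: NZD 37,611.91

Best loop NZD → EUR → INR → NZD:
NZD 3,156,000.00 ÷ 1.8590 (buy EUR at ask) = EUR 1,697,686.93
EUR 1,697,686.93 × 100.20 (sell EUR at bid) = INR 170,108,230.23
INR 170,108,230.23 × 0.018774 (sell INR at bid) = NZD 3,193,611.91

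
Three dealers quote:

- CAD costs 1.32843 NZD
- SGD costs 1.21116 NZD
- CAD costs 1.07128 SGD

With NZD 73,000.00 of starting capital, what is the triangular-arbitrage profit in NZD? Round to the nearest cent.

Profit: NZD 1,740.68

Profitable loop is NZD → SGD → CAD → NZD:
NZD 73,000.00 ÷ 1.21116 = SGD 60,272.80
SGD 60,272.80 ÷ 1.07128 = CAD 56,262.41
CAD 56,262.41 × 1.32843 = NZD 74,740.68
Profit = NZD 74,740.68 − NZD 73,000.00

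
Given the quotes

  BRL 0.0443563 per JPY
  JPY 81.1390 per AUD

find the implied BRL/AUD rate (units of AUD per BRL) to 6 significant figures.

BRL/AUD = 0.277853

1 BRL ÷ 0.0443563 = 22.5447 JPY
22.5447 JPY ÷ 81.1390 = 0.277853 AUD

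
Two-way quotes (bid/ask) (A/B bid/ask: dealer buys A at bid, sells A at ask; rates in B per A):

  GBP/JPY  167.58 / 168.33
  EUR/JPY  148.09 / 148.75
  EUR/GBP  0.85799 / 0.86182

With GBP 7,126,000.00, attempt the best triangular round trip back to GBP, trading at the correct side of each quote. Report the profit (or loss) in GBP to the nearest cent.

Net profit: GBP 148,337.71

Best loop GBP → EUR → JPY → GBP:
GBP 7,126,000.00 ÷ 0.86182 (buy EUR at ask) = EUR 8,268,547.96
EUR 8,268,547.96 × 148.09 (sell EUR at bid) = JPY 1,224,489,267
JPY 1,224,489,267 ÷ 168.33 (buy GBP at ask) = GBP 7,274,337.71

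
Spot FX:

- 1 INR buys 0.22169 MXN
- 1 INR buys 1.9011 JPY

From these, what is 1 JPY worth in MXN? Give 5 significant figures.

1 JPY ÷ 1.9011 = 0.526011 INR
0.526011 INR × 0.22169 = 0.116611 MXN

JPY/MXN = 0.11661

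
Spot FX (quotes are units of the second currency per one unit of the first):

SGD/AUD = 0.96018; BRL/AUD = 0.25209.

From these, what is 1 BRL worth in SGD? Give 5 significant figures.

1 BRL × 0.25209 = 0.25209 AUD
0.25209 AUD ÷ 0.96018 = 0.262545 SGD

BRL/SGD = 0.26254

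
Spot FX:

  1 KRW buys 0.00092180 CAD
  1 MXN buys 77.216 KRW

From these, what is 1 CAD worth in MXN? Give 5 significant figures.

1 CAD ÷ 0.00092180 = 1084.83 KRW
1084.83 KRW ÷ 77.216 = 14.0493 MXN

CAD/MXN = 14.049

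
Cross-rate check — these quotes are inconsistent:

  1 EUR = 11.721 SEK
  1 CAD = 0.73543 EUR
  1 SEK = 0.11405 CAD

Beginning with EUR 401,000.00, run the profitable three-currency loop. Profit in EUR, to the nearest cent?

Profit: EUR 6,890.02

Profitable loop is EUR → CAD → SEK → EUR:
EUR 401,000.00 ÷ 0.73543 = CAD 545,259.24
CAD 545,259.24 ÷ 0.11405 = SEK 4,780,878.88
SEK 4,780,878.88 ÷ 11.721 = EUR 407,890.02
Profit = EUR 407,890.02 − EUR 401,000.00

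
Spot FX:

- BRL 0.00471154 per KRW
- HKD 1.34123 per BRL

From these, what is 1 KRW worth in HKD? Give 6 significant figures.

1 KRW × 0.00471154 = 0.00471154 BRL
0.00471154 BRL × 1.34123 = 0.00631926 HKD

KRW/HKD = 0.00631926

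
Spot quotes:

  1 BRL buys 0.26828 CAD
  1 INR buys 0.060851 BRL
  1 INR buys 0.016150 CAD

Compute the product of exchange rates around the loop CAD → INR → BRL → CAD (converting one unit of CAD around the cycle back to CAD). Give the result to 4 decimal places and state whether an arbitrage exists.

1.0108 (arbitrage exists)

Around CAD → INR → BRL → CAD: 1 ÷ 0.016150 × 0.060851 × 0.26828 = 1.010842
Product > 1; profitable direction is CAD → INR → BRL → CAD.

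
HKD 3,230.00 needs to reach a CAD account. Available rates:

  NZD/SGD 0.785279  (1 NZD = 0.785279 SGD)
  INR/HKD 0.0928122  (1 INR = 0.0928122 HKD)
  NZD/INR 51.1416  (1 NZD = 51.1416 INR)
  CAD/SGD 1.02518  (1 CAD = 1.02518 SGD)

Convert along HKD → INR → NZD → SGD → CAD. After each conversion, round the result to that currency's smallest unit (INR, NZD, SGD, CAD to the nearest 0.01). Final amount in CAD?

CAD 521.25

HKD 3,230.00 ÷ 0.0928122 = INR 34,801.46
INR 34,801.46 ÷ 51.1416 = NZD 680.49
NZD 680.49 × 0.785279 = SGD 534.37
SGD 534.37 ÷ 1.02518 = CAD 521.25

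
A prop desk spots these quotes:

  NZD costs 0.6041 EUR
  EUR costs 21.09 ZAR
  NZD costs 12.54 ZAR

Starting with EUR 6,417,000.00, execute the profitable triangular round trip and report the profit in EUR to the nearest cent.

Profitable loop is EUR → ZAR → NZD → EUR:
EUR 6,417,000.00 × 21.09 = ZAR 135,334,530.00
ZAR 135,334,530.00 ÷ 12.54 = NZD 10,792,227.27
NZD 10,792,227.27 × 0.6041 = EUR 6,519,584.50
Profit = EUR 6,519,584.50 − EUR 6,417,000.00

Profit: EUR 102,584.50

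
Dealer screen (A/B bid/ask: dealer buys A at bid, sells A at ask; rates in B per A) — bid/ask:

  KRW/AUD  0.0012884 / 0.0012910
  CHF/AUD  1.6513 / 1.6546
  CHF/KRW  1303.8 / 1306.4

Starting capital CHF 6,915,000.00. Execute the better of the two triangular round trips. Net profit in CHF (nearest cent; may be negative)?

Best loop CHF → KRW → AUD → CHF:
CHF 6,915,000.00 × 1303.8 (sell CHF at bid) = KRW 9,015,777,000
KRW 9,015,777,000 × 0.0012884 (sell KRW at bid) = AUD 11,615,927.09
AUD 11,615,927.09 ÷ 1.6546 (buy CHF at ask) = CHF 7,020,383.83

Net profit: CHF 105,383.83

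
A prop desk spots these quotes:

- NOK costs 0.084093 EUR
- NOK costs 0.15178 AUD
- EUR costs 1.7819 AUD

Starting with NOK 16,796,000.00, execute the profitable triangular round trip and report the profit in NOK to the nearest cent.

Profitable loop is NOK → AUD → EUR → NOK:
NOK 16,796,000.00 × 0.15178 = AUD 2,549,296.88
AUD 2,549,296.88 ÷ 1.7819 = EUR 1,430,662.15
EUR 1,430,662.15 ÷ 0.084093 = NOK 17,012,856.57
Profit = NOK 17,012,856.57 − NOK 16,796,000.00

Profit: NOK 216,856.57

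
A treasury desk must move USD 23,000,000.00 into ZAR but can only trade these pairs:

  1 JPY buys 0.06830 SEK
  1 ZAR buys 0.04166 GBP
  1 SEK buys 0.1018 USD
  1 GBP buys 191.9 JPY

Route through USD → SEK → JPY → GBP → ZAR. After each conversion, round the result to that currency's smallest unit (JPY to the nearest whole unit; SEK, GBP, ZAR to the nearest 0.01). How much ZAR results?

USD 23,000,000.00 ÷ 0.1018 = SEK 225,933,202.36
SEK 225,933,202.36 ÷ 0.06830 = JPY 3,307,953,182
JPY 3,307,953,182 ÷ 191.9 = GBP 17,237,900.90
GBP 17,237,900.90 ÷ 0.04166 = ZAR 413,775,825.73

ZAR 413,775,825.73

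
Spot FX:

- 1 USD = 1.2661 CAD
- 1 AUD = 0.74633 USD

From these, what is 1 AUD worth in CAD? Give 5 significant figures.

1 AUD × 0.74633 = 0.74633 USD
0.74633 USD × 1.2661 = 0.944928 CAD

AUD/CAD = 0.94493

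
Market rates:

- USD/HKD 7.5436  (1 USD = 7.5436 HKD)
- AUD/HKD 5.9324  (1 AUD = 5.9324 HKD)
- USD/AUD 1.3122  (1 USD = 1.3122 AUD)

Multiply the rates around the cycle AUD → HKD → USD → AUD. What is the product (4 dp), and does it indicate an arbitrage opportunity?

1.0319 (arbitrage exists)

Around AUD → HKD → USD → AUD: 1 × 5.9324 ÷ 7.5436 × 1.3122 = 1.031934
Product > 1; profitable direction is AUD → HKD → USD → AUD.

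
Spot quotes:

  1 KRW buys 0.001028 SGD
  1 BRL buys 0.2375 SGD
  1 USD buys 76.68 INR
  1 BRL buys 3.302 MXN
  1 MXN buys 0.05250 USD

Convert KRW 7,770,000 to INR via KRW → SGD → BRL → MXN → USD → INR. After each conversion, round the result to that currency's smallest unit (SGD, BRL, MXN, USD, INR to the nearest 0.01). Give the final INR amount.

INR 447,063.57

KRW 7,770,000 × 0.001028 = SGD 7,987.56
SGD 7,987.56 ÷ 0.2375 = BRL 33,631.83
BRL 33,631.83 × 3.302 = MXN 111,052.30
MXN 111,052.30 × 0.05250 = USD 5,830.25
USD 5,830.25 × 76.68 = INR 447,063.57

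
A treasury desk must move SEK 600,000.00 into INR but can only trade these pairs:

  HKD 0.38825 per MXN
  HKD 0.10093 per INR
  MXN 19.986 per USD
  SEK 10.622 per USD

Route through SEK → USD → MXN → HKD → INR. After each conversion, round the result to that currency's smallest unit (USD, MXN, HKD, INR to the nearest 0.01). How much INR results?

INR 4,342,722.18

SEK 600,000.00 ÷ 10.622 = USD 56,486.54
USD 56,486.54 × 19.986 = MXN 1,128,939.99
MXN 1,128,939.99 × 0.38825 = HKD 438,310.95
HKD 438,310.95 ÷ 0.10093 = INR 4,342,722.18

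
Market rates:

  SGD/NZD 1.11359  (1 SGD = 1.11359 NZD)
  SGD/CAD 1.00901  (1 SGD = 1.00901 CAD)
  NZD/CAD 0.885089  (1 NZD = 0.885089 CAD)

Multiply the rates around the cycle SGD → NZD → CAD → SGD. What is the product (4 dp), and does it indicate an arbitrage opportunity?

Around SGD → NZD → CAD → SGD: 1 × 1.11359 × 0.885089 ÷ 1.00901 = 0.976825
Product < 1; profitable direction is SGD → CAD → NZD → SGD.

0.9768 (arbitrage exists)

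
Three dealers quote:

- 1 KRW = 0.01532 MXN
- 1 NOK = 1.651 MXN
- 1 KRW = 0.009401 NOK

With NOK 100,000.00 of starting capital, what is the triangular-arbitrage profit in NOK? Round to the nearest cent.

Profitable loop is NOK → MXN → KRW → NOK:
NOK 100,000.00 × 1.651 = MXN 165,100.00
MXN 165,100.00 ÷ 0.01532 = KRW 10,776,762
KRW 10,776,762 × 0.009401 = NOK 101,312.34
Profit = NOK 101,312.34 − NOK 100,000.00

Profit: NOK 1,312.34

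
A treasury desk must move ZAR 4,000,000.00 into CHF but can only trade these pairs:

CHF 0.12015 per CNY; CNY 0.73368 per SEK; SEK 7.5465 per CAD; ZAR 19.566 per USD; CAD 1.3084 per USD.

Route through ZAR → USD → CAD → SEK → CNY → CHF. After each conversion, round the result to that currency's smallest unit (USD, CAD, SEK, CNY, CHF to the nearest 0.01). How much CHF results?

ZAR 4,000,000.00 ÷ 19.566 = USD 204,436.27
USD 204,436.27 × 1.3084 = CAD 267,484.42
CAD 267,484.42 × 7.5465 = SEK 2,018,571.18
SEK 2,018,571.18 × 0.73368 = CNY 1,480,985.30
CNY 1,480,985.30 × 0.12015 = CHF 177,940.38

CHF 177,940.38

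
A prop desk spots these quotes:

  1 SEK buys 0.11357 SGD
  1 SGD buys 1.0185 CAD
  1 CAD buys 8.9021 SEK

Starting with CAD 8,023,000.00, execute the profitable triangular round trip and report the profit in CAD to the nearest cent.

Profit: CAD 238,405.13

Profitable loop is CAD → SEK → SGD → CAD:
CAD 8,023,000.00 × 8.9021 = SEK 71,421,548.30
SEK 71,421,548.30 × 0.11357 = SGD 8,111,345.24
SGD 8,111,345.24 × 1.0185 = CAD 8,261,405.13
Profit = CAD 8,261,405.13 − CAD 8,023,000.00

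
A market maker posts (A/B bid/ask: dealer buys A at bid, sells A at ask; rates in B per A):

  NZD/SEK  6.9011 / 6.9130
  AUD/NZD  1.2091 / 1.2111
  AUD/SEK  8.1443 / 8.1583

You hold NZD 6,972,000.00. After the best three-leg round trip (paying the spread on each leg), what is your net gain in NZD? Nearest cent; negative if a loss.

Net profit: NZD 158,799.89

Best loop NZD → SEK → AUD → NZD:
NZD 6,972,000.00 × 6.9011 (sell NZD at bid) = SEK 48,114,469.20
SEK 48,114,469.20 ÷ 8.1583 (buy AUD at ask) = AUD 5,897,609.70
AUD 5,897,609.70 × 1.2091 (sell AUD at bid) = NZD 7,130,799.89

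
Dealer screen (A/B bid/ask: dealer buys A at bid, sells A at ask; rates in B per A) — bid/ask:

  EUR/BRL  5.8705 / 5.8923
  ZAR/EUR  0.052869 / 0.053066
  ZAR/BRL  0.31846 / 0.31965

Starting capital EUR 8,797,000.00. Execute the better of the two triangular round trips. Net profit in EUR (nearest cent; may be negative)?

Best loop EUR → ZAR → BRL → EUR:
EUR 8,797,000.00 ÷ 0.053066 (buy ZAR at ask) = ZAR 165,774,695.66
ZAR 165,774,695.66 × 0.31846 (sell ZAR at bid) = BRL 52,792,609.58
BRL 52,792,609.58 ÷ 5.8923 (buy EUR at ask) = EUR 8,959,592.96

Net profit: EUR 162,592.96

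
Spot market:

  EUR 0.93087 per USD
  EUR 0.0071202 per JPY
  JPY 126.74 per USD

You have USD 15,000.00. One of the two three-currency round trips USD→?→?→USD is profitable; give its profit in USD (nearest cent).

Profit: USD 473.00

Profitable loop is USD → EUR → JPY → USD:
USD 15,000.00 × 0.93087 = EUR 13,963.05
EUR 13,963.05 ÷ 0.0071202 = JPY 1,961,047
JPY 1,961,047 ÷ 126.74 = USD 15,473.00
Profit = USD 15,473.00 − USD 15,000.00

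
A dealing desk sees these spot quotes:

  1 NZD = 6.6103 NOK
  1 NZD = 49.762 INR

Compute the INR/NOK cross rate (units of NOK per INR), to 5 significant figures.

1 INR ÷ 49.762 = 0.0200957 NZD
0.0200957 NZD × 6.6103 = 0.132838 NOK

INR/NOK = 0.13284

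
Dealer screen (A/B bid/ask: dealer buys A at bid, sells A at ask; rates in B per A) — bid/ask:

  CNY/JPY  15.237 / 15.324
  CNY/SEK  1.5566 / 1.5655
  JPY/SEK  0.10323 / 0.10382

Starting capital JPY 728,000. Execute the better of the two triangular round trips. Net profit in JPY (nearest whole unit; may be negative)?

Best loop JPY → SEK → CNY → JPY:
JPY 728,000 × 0.10323 (sell JPY at bid) = SEK 75,151.44
SEK 75,151.44 ÷ 1.5655 (buy CNY at ask) = CNY 48,004.75
CNY 48,004.75 × 15.237 (sell CNY at bid) = JPY 731,448

Net profit: JPY 3,448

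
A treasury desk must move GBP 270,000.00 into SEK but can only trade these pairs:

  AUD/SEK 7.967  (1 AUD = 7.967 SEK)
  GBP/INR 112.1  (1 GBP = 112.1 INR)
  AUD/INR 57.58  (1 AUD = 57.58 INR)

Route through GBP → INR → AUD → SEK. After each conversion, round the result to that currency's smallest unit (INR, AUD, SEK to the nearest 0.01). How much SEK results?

GBP 270,000.00 × 112.1 = INR 30,267,000.00
INR 30,267,000.00 ÷ 57.58 = AUD 525,651.27
AUD 525,651.27 × 7.967 = SEK 4,187,863.67

SEK 4,187,863.67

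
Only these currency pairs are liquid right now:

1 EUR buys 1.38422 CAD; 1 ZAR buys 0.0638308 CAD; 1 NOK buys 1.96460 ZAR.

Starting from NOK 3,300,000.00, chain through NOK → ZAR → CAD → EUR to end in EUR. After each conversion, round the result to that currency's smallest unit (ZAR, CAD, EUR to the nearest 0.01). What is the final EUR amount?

EUR 298,960.11

NOK 3,300,000.00 × 1.96460 = ZAR 6,483,180.00
ZAR 6,483,180.00 × 0.0638308 = CAD 413,826.57
CAD 413,826.57 ÷ 1.38422 = EUR 298,960.11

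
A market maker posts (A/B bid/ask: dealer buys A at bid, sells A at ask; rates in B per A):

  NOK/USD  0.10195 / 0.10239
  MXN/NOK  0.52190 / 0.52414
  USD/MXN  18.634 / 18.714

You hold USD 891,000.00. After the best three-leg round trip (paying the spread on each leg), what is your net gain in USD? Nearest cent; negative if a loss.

Net result: USD -3,831.26 (no profitable arbitrage after spreads)

Best loop USD → NOK → MXN → USD:
USD 891,000.00 ÷ 0.10239 (buy NOK at ask) = NOK 8,702,021.68
NOK 8,702,021.68 ÷ 0.52414 (buy MXN at ask) = MXN 16,602,475.83
MXN 16,602,475.83 ÷ 18.714 (buy USD at ask) = USD 887,168.74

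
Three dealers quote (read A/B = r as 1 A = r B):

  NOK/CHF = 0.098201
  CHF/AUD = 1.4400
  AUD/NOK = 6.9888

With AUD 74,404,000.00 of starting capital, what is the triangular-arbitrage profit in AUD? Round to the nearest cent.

Profitable loop is AUD → CHF → NOK → AUD:
AUD 74,404,000.00 ÷ 1.4400 = CHF 51,669,444.44
CHF 51,669,444.44 ÷ 0.098201 = NOK 526,160,064.00
NOK 526,160,064.00 ÷ 6.9888 = AUD 75,286,181.32
Profit = AUD 75,286,181.32 − AUD 74,404,000.00

Profit: AUD 882,181.32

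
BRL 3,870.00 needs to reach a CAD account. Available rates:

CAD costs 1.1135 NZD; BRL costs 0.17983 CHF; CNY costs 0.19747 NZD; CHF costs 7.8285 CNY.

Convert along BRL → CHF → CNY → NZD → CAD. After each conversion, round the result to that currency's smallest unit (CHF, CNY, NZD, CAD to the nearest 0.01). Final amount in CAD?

CAD 966.19

BRL 3,870.00 × 0.17983 = CHF 695.94
CHF 695.94 × 7.8285 = CNY 5,448.17
CNY 5,448.17 × 0.19747 = NZD 1,075.85
NZD 1,075.85 ÷ 1.1135 = CAD 966.19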